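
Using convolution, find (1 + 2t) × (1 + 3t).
Ascending coefficients: a = [1, 2], b = [1, 3]. c[0] = 1×1 = 1; c[1] = 1×3 + 2×1 = 5; c[2] = 2×3 = 6. Result coefficients: [1, 5, 6] → 1 + 5t + 6t^2

1 + 5t + 6t^2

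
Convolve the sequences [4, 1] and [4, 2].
y[0] = 4×4 = 16; y[1] = 4×2 + 1×4 = 12; y[2] = 1×2 = 2

[16, 12, 2]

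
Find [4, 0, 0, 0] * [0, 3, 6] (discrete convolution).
y[0] = 4×0 = 0; y[1] = 4×3 + 0×0 = 12; y[2] = 4×6 + 0×3 + 0×0 = 24; y[3] = 0×6 + 0×3 + 0×0 = 0; y[4] = 0×6 + 0×3 = 0; y[5] = 0×6 = 0

[0, 12, 24, 0, 0, 0]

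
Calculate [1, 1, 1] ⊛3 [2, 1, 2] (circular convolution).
Use y[k] = Σ_j x[j]·h[(k-j) mod 3]. y[0] = 1×2 + 1×2 + 1×1 = 5; y[1] = 1×1 + 1×2 + 1×2 = 5; y[2] = 1×2 + 1×1 + 1×2 = 5. Result: [5, 5, 5]

[5, 5, 5]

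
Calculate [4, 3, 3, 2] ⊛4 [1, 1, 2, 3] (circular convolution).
Use y[k] = Σ_j x[j]·h[(k-j) mod 4]. y[0] = 4×1 + 3×3 + 3×2 + 2×1 = 21; y[1] = 4×1 + 3×1 + 3×3 + 2×2 = 20; y[2] = 4×2 + 3×1 + 3×1 + 2×3 = 20; y[3] = 4×3 + 3×2 + 3×1 + 2×1 = 23. Result: [21, 20, 20, 23]

[21, 20, 20, 23]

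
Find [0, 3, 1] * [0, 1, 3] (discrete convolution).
y[0] = 0×0 = 0; y[1] = 0×1 + 3×0 = 0; y[2] = 0×3 + 3×1 + 1×0 = 3; y[3] = 3×3 + 1×1 = 10; y[4] = 1×3 = 3

[0, 0, 3, 10, 3]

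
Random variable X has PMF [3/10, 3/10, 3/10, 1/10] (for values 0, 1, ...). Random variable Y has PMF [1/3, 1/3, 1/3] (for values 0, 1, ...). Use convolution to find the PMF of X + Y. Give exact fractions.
P(X+Y=k) = Σ_i P(X=i)·P(Y=k-i) — a convolution of [3/10, 3/10, 3/10, 1/10] and [1/3, 1/3, 1/3]. P(X+Y=0) = (3/10)×(1/3) = 1/10; P(X+Y=1) = (3/10)×(1/3) + (3/10)×(1/3) = 1/10 + 1/10 = 1/5; P(X+Y=2) = (3/10)×(1/3) + (3/10)×(1/3) + (3/10)×(1/3) = 1/10 + 1/10 + 1/10 = 3/10; P(X+Y=3) = (3/10)×(1/3) + (3/10)×(1/3) + (1/10)×(1/3) = 1/10 + 1/10 + 1/30 = 7/30; P(X+Y=4) = (3/10)×(1/3) + (1/10)×(1/3) = 1/10 + 1/30 = 2/15; P(X+Y=5) = (1/10)×(1/3) = 1/30. PMF: [1/10, 1/5, 3/10, 7/30, 2/15, 1/30] (sums to 1 ✓)

[1/10, 1/5, 3/10, 7/30, 2/15, 1/30]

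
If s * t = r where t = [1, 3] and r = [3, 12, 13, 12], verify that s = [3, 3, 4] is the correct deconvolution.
Forward-compute [3, 3, 4] * [1, 3]: r[0] = 3×1 = 3; r[1] = 3×3 + 3×1 = 12; r[2] = 3×3 + 4×1 = 13; r[3] = 4×3 = 12 → [3, 12, 13, 12]. Matches given r = [3, 12, 13, 12], so verified.

Verified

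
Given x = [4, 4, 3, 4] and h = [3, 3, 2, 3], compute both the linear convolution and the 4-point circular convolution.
Linear: y_lin[0] = 4×3 = 12; y_lin[1] = 4×3 + 4×3 = 24; y_lin[2] = 4×2 + 4×3 + 3×3 = 29; y_lin[3] = 4×3 + 4×2 + 3×3 + 4×3 = 41; y_lin[4] = 4×3 + 3×2 + 4×3 = 30; y_lin[5] = 3×3 + 4×2 = 17; y_lin[6] = 4×3 = 12 → [12, 24, 29, 41, 30, 17, 12]. Circular (length 4): y[0] = 4×3 + 4×3 + 3×2 + 4×3 = 42; y[1] = 4×3 + 4×3 + 3×3 + 4×2 = 41; y[2] = 4×2 + 4×3 + 3×3 + 4×3 = 41; y[3] = 4×3 + 4×2 + 3×3 + 4×3 = 41 → [42, 41, 41, 41]

Linear: [12, 24, 29, 41, 30, 17, 12], Circular: [42, 41, 41, 41]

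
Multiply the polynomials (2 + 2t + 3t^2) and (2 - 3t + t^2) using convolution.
Ascending coefficients: a = [2, 2, 3], b = [2, -3, 1]. c[0] = 2×2 = 4; c[1] = 2×-3 + 2×2 = -2; c[2] = 2×1 + 2×-3 + 3×2 = 2; c[3] = 2×1 + 3×-3 = -7; c[4] = 3×1 = 3. Result coefficients: [4, -2, 2, -7, 3] → 4 - 2t + 2t^2 - 7t^3 + 3t^4

4 - 2t + 2t^2 - 7t^3 + 3t^4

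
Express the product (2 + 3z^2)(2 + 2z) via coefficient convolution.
Ascending coefficients: a = [2, 0, 3], b = [2, 2]. c[0] = 2×2 = 4; c[1] = 2×2 + 0×2 = 4; c[2] = 0×2 + 3×2 = 6; c[3] = 3×2 = 6. Result coefficients: [4, 4, 6, 6] → 4 + 4z + 6z^2 + 6z^3

4 + 4z + 6z^2 + 6z^3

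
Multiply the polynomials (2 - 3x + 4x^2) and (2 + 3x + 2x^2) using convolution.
Ascending coefficients: a = [2, -3, 4], b = [2, 3, 2]. c[0] = 2×2 = 4; c[1] = 2×3 + -3×2 = 0; c[2] = 2×2 + -3×3 + 4×2 = 3; c[3] = -3×2 + 4×3 = 6; c[4] = 4×2 = 8. Result coefficients: [4, 0, 3, 6, 8] → 4 + 3x^2 + 6x^3 + 8x^4

4 + 3x^2 + 6x^3 + 8x^4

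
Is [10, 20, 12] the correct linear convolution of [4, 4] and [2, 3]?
Recompute linear convolution of [4, 4] and [2, 3]: y[0] = 4×2 = 8; y[1] = 4×3 + 4×2 = 20; y[2] = 4×3 = 12 → [8, 20, 12]. Compare to given [10, 20, 12]: they differ at index 0: given 10, correct 8, so answer: No

No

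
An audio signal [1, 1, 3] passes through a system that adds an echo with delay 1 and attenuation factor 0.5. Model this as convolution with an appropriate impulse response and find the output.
Direct-path + delayed-attenuated-path model → impulse response h = [1, 0.5] (1 at lag 0, 0.5 at lag 1). Output y[n] = x[n] + 0.5·x[n - 1] (with x[n] = 0 outside 0..2): y[0] = 1 + 0.5×0 = 1; y[1] = 1 + 0.5×1 = 1.5; y[2] = 3 + 0.5×1 = 3.5; y[3] = 0 + 0.5×3 = 1.5. So y = [1, 1.5, 3.5, 1.5]

[1, 1.5, 3.5, 1.5]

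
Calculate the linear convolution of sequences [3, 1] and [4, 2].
y[0] = 3×4 = 12; y[1] = 3×2 + 1×4 = 10; y[2] = 1×2 = 2

[12, 10, 2]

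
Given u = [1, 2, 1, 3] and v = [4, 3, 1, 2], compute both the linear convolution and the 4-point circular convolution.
Linear: y_lin[0] = 1×4 = 4; y_lin[1] = 1×3 + 2×4 = 11; y_lin[2] = 1×1 + 2×3 + 1×4 = 11; y_lin[3] = 1×2 + 2×1 + 1×3 + 3×4 = 19; y_lin[4] = 2×2 + 1×1 + 3×3 = 14; y_lin[5] = 1×2 + 3×1 = 5; y_lin[6] = 3×2 = 6 → [4, 11, 11, 19, 14, 5, 6]. Circular (length 4): y[0] = 1×4 + 2×2 + 1×1 + 3×3 = 18; y[1] = 1×3 + 2×4 + 1×2 + 3×1 = 16; y[2] = 1×1 + 2×3 + 1×4 + 3×2 = 17; y[3] = 1×2 + 2×1 + 1×3 + 3×4 = 19 → [18, 16, 17, 19]

Linear: [4, 11, 11, 19, 14, 5, 6], Circular: [18, 16, 17, 19]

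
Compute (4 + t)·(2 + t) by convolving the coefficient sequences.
Ascending coefficients: a = [4, 1], b = [2, 1]. c[0] = 4×2 = 8; c[1] = 4×1 + 1×2 = 6; c[2] = 1×1 = 1. Result coefficients: [8, 6, 1] → 8 + 6t + t^2

8 + 6t + t^2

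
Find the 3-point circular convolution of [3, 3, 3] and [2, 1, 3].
Use y[k] = Σ_j s[j]·t[(k-j) mod 3]. y[0] = 3×2 + 3×3 + 3×1 = 18; y[1] = 3×1 + 3×2 + 3×3 = 18; y[2] = 3×3 + 3×1 + 3×2 = 18. Result: [18, 18, 18]

[18, 18, 18]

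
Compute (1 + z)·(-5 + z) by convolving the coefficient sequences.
Ascending coefficients: a = [1, 1], b = [-5, 1]. c[0] = 1×-5 = -5; c[1] = 1×1 + 1×-5 = -4; c[2] = 1×1 = 1. Result coefficients: [-5, -4, 1] → -5 - 4z + z^2

-5 - 4z + z^2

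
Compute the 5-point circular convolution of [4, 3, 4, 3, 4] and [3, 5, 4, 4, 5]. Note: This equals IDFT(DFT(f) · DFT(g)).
Either evaluate y[k] = Σ_j f[j]·g[(k-j) mod 5] directly, or use IDFT(DFT(f) · DFT(g)). y[0] = 4×3 + 3×5 + 4×4 + 3×4 + 4×5 = 75; y[1] = 4×5 + 3×3 + 4×5 + 3×4 + 4×4 = 77; y[2] = 4×4 + 3×5 + 4×3 + 3×5 + 4×4 = 74; y[3] = 4×4 + 3×4 + 4×5 + 3×3 + 4×5 = 77; y[4] = 4×5 + 3×4 + 4×4 + 3×5 + 4×3 = 75. Result: [75, 77, 74, 77, 75]

[75, 77, 74, 77, 75]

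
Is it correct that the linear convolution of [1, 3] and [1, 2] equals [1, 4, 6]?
Recompute linear convolution of [1, 3] and [1, 2]: y[0] = 1×1 = 1; y[1] = 1×2 + 3×1 = 5; y[2] = 3×2 = 6 → [1, 5, 6]. Compare to given [1, 4, 6]: they differ at index 1: given 4, correct 5, so answer: No

No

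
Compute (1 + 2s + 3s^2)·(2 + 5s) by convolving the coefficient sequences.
Ascending coefficients: a = [1, 2, 3], b = [2, 5]. c[0] = 1×2 = 2; c[1] = 1×5 + 2×2 = 9; c[2] = 2×5 + 3×2 = 16; c[3] = 3×5 = 15. Result coefficients: [2, 9, 16, 15] → 2 + 9s + 16s^2 + 15s^3

2 + 9s + 16s^2 + 15s^3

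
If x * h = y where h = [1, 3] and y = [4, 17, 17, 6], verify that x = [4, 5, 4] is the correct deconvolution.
Forward-compute [4, 5, 4] * [1, 3]: y[0] = 4×1 = 4; y[1] = 4×3 + 5×1 = 17; y[2] = 5×3 + 4×1 = 19; y[3] = 4×3 = 12 → [4, 17, 19, 12]. Does not match given y = [4, 17, 17, 6].

Not verified. [4, 5, 4] * [1, 3] = [4, 17, 19, 12], which differs from [4, 17, 17, 6] at index 2.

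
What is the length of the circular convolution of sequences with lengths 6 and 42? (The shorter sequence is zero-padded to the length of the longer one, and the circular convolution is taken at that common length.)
Circular convolution (zero-padding the shorter input) has length max(m, n) = max(6, 42) = 42

42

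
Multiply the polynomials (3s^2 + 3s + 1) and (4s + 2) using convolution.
Ascending coefficients: a = [1, 3, 3], b = [2, 4]. c[0] = 1×2 = 2; c[1] = 1×4 + 3×2 = 10; c[2] = 3×4 + 3×2 = 18; c[3] = 3×4 = 12. Result coefficients: [2, 10, 18, 12] → 12s^3 + 18s^2 + 10s + 2

12s^3 + 18s^2 + 10s + 2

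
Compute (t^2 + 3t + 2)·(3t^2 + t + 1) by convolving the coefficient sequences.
Ascending coefficients: a = [2, 3, 1], b = [1, 1, 3]. c[0] = 2×1 = 2; c[1] = 2×1 + 3×1 = 5; c[2] = 2×3 + 3×1 + 1×1 = 10; c[3] = 3×3 + 1×1 = 10; c[4] = 1×3 = 3. Result coefficients: [2, 5, 10, 10, 3] → 3t^4 + 10t^3 + 10t^2 + 5t + 2

3t^4 + 10t^3 + 10t^2 + 5t + 2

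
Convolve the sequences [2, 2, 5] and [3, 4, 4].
y[0] = 2×3 = 6; y[1] = 2×4 + 2×3 = 14; y[2] = 2×4 + 2×4 + 5×3 = 31; y[3] = 2×4 + 5×4 = 28; y[4] = 5×4 = 20

[6, 14, 31, 28, 20]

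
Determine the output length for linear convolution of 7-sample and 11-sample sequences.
Linear/full convolution length: m + n - 1 = 7 + 11 - 1 = 17

17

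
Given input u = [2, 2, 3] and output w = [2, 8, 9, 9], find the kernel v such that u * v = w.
Output length 4 = len(u) + len(v) - 1 ⇒ len(v) = 2. Solve v forward using v[k] = (w[k] - Σ_{i≥1} u[i]·v[k-i]) / u[0]: v[0] = w[0] / u[0] = 2 / 2 = 1; v[1] = (w[1] - 2×1) / u[0] = (8 - 2×1) / 2 = 3. So v = [1, 3]. Forward-check [2, 2, 3] * [1, 3]: w[0] = 2×1 = 2; w[1] = 2×3 + 2×1 = 8; w[2] = 2×3 + 3×1 = 9; w[3] = 3×3 = 9 → [2, 8, 9, 9] ✓

[1, 3]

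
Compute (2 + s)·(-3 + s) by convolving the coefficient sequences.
Ascending coefficients: a = [2, 1], b = [-3, 1]. c[0] = 2×-3 = -6; c[1] = 2×1 + 1×-3 = -1; c[2] = 1×1 = 1. Result coefficients: [-6, -1, 1] → -6 - s + s^2

-6 - s + s^2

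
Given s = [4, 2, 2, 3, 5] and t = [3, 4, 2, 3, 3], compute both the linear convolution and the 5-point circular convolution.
Linear: y_lin[0] = 4×3 = 12; y_lin[1] = 4×4 + 2×3 = 22; y_lin[2] = 4×2 + 2×4 + 2×3 = 22; y_lin[3] = 4×3 + 2×2 + 2×4 + 3×3 = 33; y_lin[4] = 4×3 + 2×3 + 2×2 + 3×4 + 5×3 = 49; y_lin[5] = 2×3 + 2×3 + 3×2 + 5×4 = 38; y_lin[6] = 2×3 + 3×3 + 5×2 = 25; y_lin[7] = 3×3 + 5×3 = 24; y_lin[8] = 5×3 = 15 → [12, 22, 22, 33, 49, 38, 25, 24, 15]. Circular (length 5): y[0] = 4×3 + 2×3 + 2×3 + 3×2 + 5×4 = 50; y[1] = 4×4 + 2×3 + 2×3 + 3×3 + 5×2 = 47; y[2] = 4×2 + 2×4 + 2×3 + 3×3 + 5×3 = 46; y[3] = 4×3 + 2×2 + 2×4 + 3×3 + 5×3 = 48; y[4] = 4×3 + 2×3 + 2×2 + 3×4 + 5×3 = 49 → [50, 47, 46, 48, 49]

Linear: [12, 22, 22, 33, 49, 38, 25, 24, 15], Circular: [50, 47, 46, 48, 49]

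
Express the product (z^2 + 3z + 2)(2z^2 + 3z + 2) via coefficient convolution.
Ascending coefficients: a = [2, 3, 1], b = [2, 3, 2]. c[0] = 2×2 = 4; c[1] = 2×3 + 3×2 = 12; c[2] = 2×2 + 3×3 + 1×2 = 15; c[3] = 3×2 + 1×3 = 9; c[4] = 1×2 = 2. Result coefficients: [4, 12, 15, 9, 2] → 2z^4 + 9z^3 + 15z^2 + 12z + 4

2z^4 + 9z^3 + 15z^2 + 12z + 4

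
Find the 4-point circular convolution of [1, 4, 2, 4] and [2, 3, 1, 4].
Use y[k] = Σ_j s[j]·t[(k-j) mod 4]. y[0] = 1×2 + 4×4 + 2×1 + 4×3 = 32; y[1] = 1×3 + 4×2 + 2×4 + 4×1 = 23; y[2] = 1×1 + 4×3 + 2×2 + 4×4 = 33; y[3] = 1×4 + 4×1 + 2×3 + 4×2 = 22. Result: [32, 23, 33, 22]

[32, 23, 33, 22]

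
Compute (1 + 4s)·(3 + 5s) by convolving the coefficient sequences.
Ascending coefficients: a = [1, 4], b = [3, 5]. c[0] = 1×3 = 3; c[1] = 1×5 + 4×3 = 17; c[2] = 4×5 = 20. Result coefficients: [3, 17, 20] → 3 + 17s + 20s^2

3 + 17s + 20s^2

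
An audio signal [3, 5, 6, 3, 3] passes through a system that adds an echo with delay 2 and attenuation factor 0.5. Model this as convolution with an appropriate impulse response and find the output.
Direct-path + delayed-attenuated-path model → impulse response h = [1, 0, 0.5] (1 at lag 0, 0.5 at lag 2). Output y[n] = x[n] + 0.5·x[n - 2] (with x[n] = 0 outside 0..4): y[0] = 3 + 0.5×0 = 3; y[1] = 5 + 0.5×0 = 5; y[2] = 6 + 0.5×3 = 7.5; y[3] = 3 + 0.5×5 = 5.5; y[4] = 3 + 0.5×6 = 6.0; y[5] = 0 + 0.5×3 = 1.5; y[6] = 0 + 0.5×3 = 1.5. So y = [3, 5, 7.5, 5.5, 6.0, 1.5, 1.5]

[3, 5, 7.5, 5.5, 6.0, 1.5, 1.5]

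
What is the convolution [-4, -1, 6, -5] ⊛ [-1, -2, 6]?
y[0] = -4×-1 = 4; y[1] = -4×-2 + -1×-1 = 9; y[2] = -4×6 + -1×-2 + 6×-1 = -28; y[3] = -1×6 + 6×-2 + -5×-1 = -13; y[4] = 6×6 + -5×-2 = 46; y[5] = -5×6 = -30

[4, 9, -28, -13, 46, -30]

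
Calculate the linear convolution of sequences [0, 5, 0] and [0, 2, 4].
y[0] = 0×0 = 0; y[1] = 0×2 + 5×0 = 0; y[2] = 0×4 + 5×2 + 0×0 = 10; y[3] = 5×4 + 0×2 = 20; y[4] = 0×4 = 0

[0, 0, 10, 20, 0]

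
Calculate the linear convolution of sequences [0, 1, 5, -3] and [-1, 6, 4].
y[0] = 0×-1 = 0; y[1] = 0×6 + 1×-1 = -1; y[2] = 0×4 + 1×6 + 5×-1 = 1; y[3] = 1×4 + 5×6 + -3×-1 = 37; y[4] = 5×4 + -3×6 = 2; y[5] = -3×4 = -12

[0, -1, 1, 37, 2, -12]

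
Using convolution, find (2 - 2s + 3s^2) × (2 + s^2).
Ascending coefficients: a = [2, -2, 3], b = [2, 0, 1]. c[0] = 2×2 = 4; c[1] = 2×0 + -2×2 = -4; c[2] = 2×1 + -2×0 + 3×2 = 8; c[3] = -2×1 + 3×0 = -2; c[4] = 3×1 = 3. Result coefficients: [4, -4, 8, -2, 3] → 4 - 4s + 8s^2 - 2s^3 + 3s^4

4 - 4s + 8s^2 - 2s^3 + 3s^4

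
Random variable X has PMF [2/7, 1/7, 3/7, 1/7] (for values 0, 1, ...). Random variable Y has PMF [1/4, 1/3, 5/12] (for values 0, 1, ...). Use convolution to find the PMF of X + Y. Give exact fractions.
P(X+Y=k) = Σ_i P(X=i)·P(Y=k-i) — a convolution of [2/7, 1/7, 3/7, 1/7] and [1/4, 1/3, 5/12]. P(X+Y=0) = (2/7)×(1/4) = 1/14; P(X+Y=1) = (2/7)×(1/3) + (1/7)×(1/4) = 2/21 + 1/28 = 11/84; P(X+Y=2) = (2/7)×(5/12) + (1/7)×(1/3) + (3/7)×(1/4) = 5/42 + 1/21 + 3/28 = 23/84; P(X+Y=3) = (1/7)×(5/12) + (3/7)×(1/3) + (1/7)×(1/4) = 5/84 + 1/7 + 1/28 = 5/21; P(X+Y=4) = (3/7)×(5/12) + (1/7)×(1/3) = 5/28 + 1/21 = 19/84; P(X+Y=5) = (1/7)×(5/12) = 5/84. PMF: [1/14, 11/84, 23/84, 5/21, 19/84, 5/84] (sums to 1 ✓)

[1/14, 11/84, 23/84, 5/21, 19/84, 5/84]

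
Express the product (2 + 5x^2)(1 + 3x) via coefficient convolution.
Ascending coefficients: a = [2, 0, 5], b = [1, 3]. c[0] = 2×1 = 2; c[1] = 2×3 + 0×1 = 6; c[2] = 0×3 + 5×1 = 5; c[3] = 5×3 = 15. Result coefficients: [2, 6, 5, 15] → 2 + 6x + 5x^2 + 15x^3

2 + 6x + 5x^2 + 15x^3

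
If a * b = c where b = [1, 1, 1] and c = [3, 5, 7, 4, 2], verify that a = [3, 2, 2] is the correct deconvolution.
Forward-compute [3, 2, 2] * [1, 1, 1]: c[0] = 3×1 = 3; c[1] = 3×1 + 2×1 = 5; c[2] = 3×1 + 2×1 + 2×1 = 7; c[3] = 2×1 + 2×1 = 4; c[4] = 2×1 = 2 → [3, 5, 7, 4, 2]. Matches given c = [3, 5, 7, 4, 2], so verified.

Verified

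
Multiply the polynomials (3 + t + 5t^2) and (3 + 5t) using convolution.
Ascending coefficients: a = [3, 1, 5], b = [3, 5]. c[0] = 3×3 = 9; c[1] = 3×5 + 1×3 = 18; c[2] = 1×5 + 5×3 = 20; c[3] = 5×5 = 25. Result coefficients: [9, 18, 20, 25] → 9 + 18t + 20t^2 + 25t^3

9 + 18t + 20t^2 + 25t^3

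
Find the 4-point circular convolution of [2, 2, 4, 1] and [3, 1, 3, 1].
Use y[k] = Σ_j s[j]·t[(k-j) mod 4]. y[0] = 2×3 + 2×1 + 4×3 + 1×1 = 21; y[1] = 2×1 + 2×3 + 4×1 + 1×3 = 15; y[2] = 2×3 + 2×1 + 4×3 + 1×1 = 21; y[3] = 2×1 + 2×3 + 4×1 + 1×3 = 15. Result: [21, 15, 21, 15]

[21, 15, 21, 15]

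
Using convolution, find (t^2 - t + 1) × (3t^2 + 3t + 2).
Ascending coefficients: a = [1, -1, 1], b = [2, 3, 3]. c[0] = 1×2 = 2; c[1] = 1×3 + -1×2 = 1; c[2] = 1×3 + -1×3 + 1×2 = 2; c[3] = -1×3 + 1×3 = 0; c[4] = 1×3 = 3. Result coefficients: [2, 1, 2, 0, 3] → 3t^4 + 2t^2 + t + 2

3t^4 + 2t^2 + t + 2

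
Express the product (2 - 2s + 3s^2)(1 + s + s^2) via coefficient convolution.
Ascending coefficients: a = [2, -2, 3], b = [1, 1, 1]. c[0] = 2×1 = 2; c[1] = 2×1 + -2×1 = 0; c[2] = 2×1 + -2×1 + 3×1 = 3; c[3] = -2×1 + 3×1 = 1; c[4] = 3×1 = 3. Result coefficients: [2, 0, 3, 1, 3] → 2 + 3s^2 + s^3 + 3s^4

2 + 3s^2 + s^3 + 3s^4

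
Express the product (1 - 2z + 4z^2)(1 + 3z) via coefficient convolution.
Ascending coefficients: a = [1, -2, 4], b = [1, 3]. c[0] = 1×1 = 1; c[1] = 1×3 + -2×1 = 1; c[2] = -2×3 + 4×1 = -2; c[3] = 4×3 = 12. Result coefficients: [1, 1, -2, 12] → 1 + z - 2z^2 + 12z^3

1 + z - 2z^2 + 12z^3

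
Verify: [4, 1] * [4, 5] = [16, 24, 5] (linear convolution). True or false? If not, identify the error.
Recompute linear convolution of [4, 1] and [4, 5]: y[0] = 4×4 = 16; y[1] = 4×5 + 1×4 = 24; y[2] = 1×5 = 5 → [16, 24, 5]. Given [16, 24, 5] matches, so answer: Yes

Yes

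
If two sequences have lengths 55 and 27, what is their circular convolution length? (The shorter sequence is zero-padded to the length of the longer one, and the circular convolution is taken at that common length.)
Circular convolution (zero-padding the shorter input) has length max(m, n) = max(55, 27) = 55

55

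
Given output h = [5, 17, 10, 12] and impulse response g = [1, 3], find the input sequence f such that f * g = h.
Deconvolve h=[5, 17, 10, 12] by g=[1, 3]. Since g[0]=1, solve forward: f[0] = h[0] / 1 = 5; f[1] = (h[1] - 5×3) / 1 = 2; f[2] = (h[2] - 2×3) / 1 = 4. So f = [5, 2, 4]. Check by forward convolution: h[0] = 5×1 = 5; h[1] = 5×3 + 2×1 = 17; h[2] = 2×3 + 4×1 = 10; h[3] = 4×3 = 12

[5, 2, 4]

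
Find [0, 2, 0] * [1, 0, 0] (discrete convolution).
y[0] = 0×1 = 0; y[1] = 0×0 + 2×1 = 2; y[2] = 0×0 + 2×0 + 0×1 = 0; y[3] = 2×0 + 0×0 = 0; y[4] = 0×0 = 0

[0, 2, 0, 0, 0]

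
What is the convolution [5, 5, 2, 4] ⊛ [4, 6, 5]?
y[0] = 5×4 = 20; y[1] = 5×6 + 5×4 = 50; y[2] = 5×5 + 5×6 + 2×4 = 63; y[3] = 5×5 + 2×6 + 4×4 = 53; y[4] = 2×5 + 4×6 = 34; y[5] = 4×5 = 20

[20, 50, 63, 53, 34, 20]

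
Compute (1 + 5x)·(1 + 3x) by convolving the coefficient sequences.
Ascending coefficients: a = [1, 5], b = [1, 3]. c[0] = 1×1 = 1; c[1] = 1×3 + 5×1 = 8; c[2] = 5×3 = 15. Result coefficients: [1, 8, 15] → 1 + 8x + 15x^2

1 + 8x + 15x^2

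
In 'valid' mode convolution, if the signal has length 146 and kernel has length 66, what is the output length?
'Valid' mode counts only positions where the kernel fully overlaps the signal: m - n + 1 = 146 - 66 + 1 = 81

81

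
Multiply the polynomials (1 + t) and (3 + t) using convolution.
Ascending coefficients: a = [1, 1], b = [3, 1]. c[0] = 1×3 = 3; c[1] = 1×1 + 1×3 = 4; c[2] = 1×1 = 1. Result coefficients: [3, 4, 1] → 3 + 4t + t^2

3 + 4t + t^2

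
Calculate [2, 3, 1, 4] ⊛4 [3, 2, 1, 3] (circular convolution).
Use y[k] = Σ_j f[j]·g[(k-j) mod 4]. y[0] = 2×3 + 3×3 + 1×1 + 4×2 = 24; y[1] = 2×2 + 3×3 + 1×3 + 4×1 = 20; y[2] = 2×1 + 3×2 + 1×3 + 4×3 = 23; y[3] = 2×3 + 3×1 + 1×2 + 4×3 = 23. Result: [24, 20, 23, 23]

[24, 20, 23, 23]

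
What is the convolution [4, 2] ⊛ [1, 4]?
y[0] = 4×1 = 4; y[1] = 4×4 + 2×1 = 18; y[2] = 2×4 = 8

[4, 18, 8]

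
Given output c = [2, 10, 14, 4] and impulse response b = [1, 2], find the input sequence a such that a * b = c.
Deconvolve c=[2, 10, 14, 4] by b=[1, 2]. Since b[0]=1, solve forward: a[0] = c[0] / 1 = 2; a[1] = (c[1] - 2×2) / 1 = 6; a[2] = (c[2] - 6×2) / 1 = 2. So a = [2, 6, 2]. Check by forward convolution: c[0] = 2×1 = 2; c[1] = 2×2 + 6×1 = 10; c[2] = 6×2 + 2×1 = 14; c[3] = 2×2 = 4

[2, 6, 2]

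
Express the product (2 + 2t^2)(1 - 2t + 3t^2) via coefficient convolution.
Ascending coefficients: a = [2, 0, 2], b = [1, -2, 3]. c[0] = 2×1 = 2; c[1] = 2×-2 + 0×1 = -4; c[2] = 2×3 + 0×-2 + 2×1 = 8; c[3] = 0×3 + 2×-2 = -4; c[4] = 2×3 = 6. Result coefficients: [2, -4, 8, -4, 6] → 2 - 4t + 8t^2 - 4t^3 + 6t^4

2 - 4t + 8t^2 - 4t^3 + 6t^4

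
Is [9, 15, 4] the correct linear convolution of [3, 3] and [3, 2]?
Recompute linear convolution of [3, 3] and [3, 2]: y[0] = 3×3 = 9; y[1] = 3×2 + 3×3 = 15; y[2] = 3×2 = 6 → [9, 15, 6]. Compare to given [9, 15, 4]: they differ at index 2: given 4, correct 6, so answer: No

No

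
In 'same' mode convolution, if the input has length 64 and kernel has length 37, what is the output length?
'Same' mode returns an output with the same length as the input: 64

64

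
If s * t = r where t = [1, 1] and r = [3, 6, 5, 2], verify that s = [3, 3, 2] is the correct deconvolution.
Forward-compute [3, 3, 2] * [1, 1]: r[0] = 3×1 = 3; r[1] = 3×1 + 3×1 = 6; r[2] = 3×1 + 2×1 = 5; r[3] = 2×1 = 2 → [3, 6, 5, 2]. Matches given r = [3, 6, 5, 2], so verified.

Verified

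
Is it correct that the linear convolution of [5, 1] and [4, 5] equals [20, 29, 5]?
Recompute linear convolution of [5, 1] and [4, 5]: y[0] = 5×4 = 20; y[1] = 5×5 + 1×4 = 29; y[2] = 1×5 = 5 → [20, 29, 5]. Given [20, 29, 5] matches, so answer: Yes

Yes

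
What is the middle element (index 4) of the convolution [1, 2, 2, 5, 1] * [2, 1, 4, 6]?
Use y[k] = Σ_i a[i]·b[k-i] at k=4. y[4] = 2×6 + 2×4 + 5×1 + 1×2 = 27

27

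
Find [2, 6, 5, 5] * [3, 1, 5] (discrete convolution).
y[0] = 2×3 = 6; y[1] = 2×1 + 6×3 = 20; y[2] = 2×5 + 6×1 + 5×3 = 31; y[3] = 6×5 + 5×1 + 5×3 = 50; y[4] = 5×5 + 5×1 = 30; y[5] = 5×5 = 25

[6, 20, 31, 50, 30, 25]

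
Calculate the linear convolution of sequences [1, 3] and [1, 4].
y[0] = 1×1 = 1; y[1] = 1×4 + 3×1 = 7; y[2] = 3×4 = 12

[1, 7, 12]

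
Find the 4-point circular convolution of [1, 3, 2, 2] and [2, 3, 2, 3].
Use y[k] = Σ_j u[j]·v[(k-j) mod 4]. y[0] = 1×2 + 3×3 + 2×2 + 2×3 = 21; y[1] = 1×3 + 3×2 + 2×3 + 2×2 = 19; y[2] = 1×2 + 3×3 + 2×2 + 2×3 = 21; y[3] = 1×3 + 3×2 + 2×3 + 2×2 = 19. Result: [21, 19, 21, 19]

[21, 19, 21, 19]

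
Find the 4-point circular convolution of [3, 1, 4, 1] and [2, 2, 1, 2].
Use y[k] = Σ_j s[j]·t[(k-j) mod 4]. y[0] = 3×2 + 1×2 + 4×1 + 1×2 = 14; y[1] = 3×2 + 1×2 + 4×2 + 1×1 = 17; y[2] = 3×1 + 1×2 + 4×2 + 1×2 = 15; y[3] = 3×2 + 1×1 + 4×2 + 1×2 = 17. Result: [14, 17, 15, 17]

[14, 17, 15, 17]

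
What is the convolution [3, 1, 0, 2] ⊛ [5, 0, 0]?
y[0] = 3×5 = 15; y[1] = 3×0 + 1×5 = 5; y[2] = 3×0 + 1×0 + 0×5 = 0; y[3] = 1×0 + 0×0 + 2×5 = 10; y[4] = 0×0 + 2×0 = 0; y[5] = 2×0 = 0

[15, 5, 0, 10, 0, 0]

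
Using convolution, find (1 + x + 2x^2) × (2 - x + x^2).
Ascending coefficients: a = [1, 1, 2], b = [2, -1, 1]. c[0] = 1×2 = 2; c[1] = 1×-1 + 1×2 = 1; c[2] = 1×1 + 1×-1 + 2×2 = 4; c[3] = 1×1 + 2×-1 = -1; c[4] = 2×1 = 2. Result coefficients: [2, 1, 4, -1, 2] → 2 + x + 4x^2 - x^3 + 2x^4

2 + x + 4x^2 - x^3 + 2x^4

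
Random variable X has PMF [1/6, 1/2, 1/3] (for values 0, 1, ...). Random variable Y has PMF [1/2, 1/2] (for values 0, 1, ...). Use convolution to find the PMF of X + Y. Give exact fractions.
P(X+Y=k) = Σ_i P(X=i)·P(Y=k-i) — a convolution of [1/6, 1/2, 1/3] and [1/2, 1/2]. P(X+Y=0) = (1/6)×(1/2) = 1/12; P(X+Y=1) = (1/6)×(1/2) + (1/2)×(1/2) = 1/12 + 1/4 = 1/3; P(X+Y=2) = (1/2)×(1/2) + (1/3)×(1/2) = 1/4 + 1/6 = 5/12; P(X+Y=3) = (1/3)×(1/2) = 1/6. PMF: [1/12, 1/3, 5/12, 1/6] (sums to 1 ✓)

[1/12, 1/3, 5/12, 1/6]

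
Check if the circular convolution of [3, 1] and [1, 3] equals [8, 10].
Recompute circular convolution of [3, 1] and [1, 3]: y[0] = 3×1 + 1×3 = 6; y[1] = 3×3 + 1×1 = 10 → [6, 10]. Compare to given [8, 10]: they differ at index 0: given 8, correct 6, so answer: No

No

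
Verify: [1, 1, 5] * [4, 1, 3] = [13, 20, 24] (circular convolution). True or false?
Recompute circular convolution of [1, 1, 5] and [4, 1, 3]: y[0] = 1×4 + 1×3 + 5×1 = 12; y[1] = 1×1 + 1×4 + 5×3 = 20; y[2] = 1×3 + 1×1 + 5×4 = 24 → [12, 20, 24]. Compare to given [13, 20, 24]: they differ at index 0: given 13, correct 12, so answer: No

No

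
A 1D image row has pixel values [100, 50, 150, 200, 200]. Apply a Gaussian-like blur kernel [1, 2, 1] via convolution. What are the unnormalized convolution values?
Convolve image row [100, 50, 150, 200, 200] with kernel [1, 2, 1]: y[0] = 100×1 = 100; y[1] = 100×2 + 50×1 = 250; y[2] = 100×1 + 50×2 + 150×1 = 350; y[3] = 50×1 + 150×2 + 200×1 = 550; y[4] = 150×1 + 200×2 + 200×1 = 750; y[5] = 200×1 + 200×2 = 600; y[6] = 200×1 = 200 → [100, 250, 350, 550, 750, 600, 200]. Normalization factor = sum(kernel) = 4.

[100, 250, 350, 550, 750, 600, 200]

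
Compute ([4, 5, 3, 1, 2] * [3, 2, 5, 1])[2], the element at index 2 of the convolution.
Use y[k] = Σ_i a[i]·b[k-i] at k=2. y[2] = 4×5 + 5×2 + 3×3 = 39

39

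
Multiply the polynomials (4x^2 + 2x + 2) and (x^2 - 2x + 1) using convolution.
Ascending coefficients: a = [2, 2, 4], b = [1, -2, 1]. c[0] = 2×1 = 2; c[1] = 2×-2 + 2×1 = -2; c[2] = 2×1 + 2×-2 + 4×1 = 2; c[3] = 2×1 + 4×-2 = -6; c[4] = 4×1 = 4. Result coefficients: [2, -2, 2, -6, 4] → 4x^4 - 6x^3 + 2x^2 - 2x + 2

4x^4 - 6x^3 + 2x^2 - 2x + 2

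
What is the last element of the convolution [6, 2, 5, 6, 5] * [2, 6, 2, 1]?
Use y[k] = Σ_i a[i]·b[k-i] at k=7. y[7] = 5×1 = 5

5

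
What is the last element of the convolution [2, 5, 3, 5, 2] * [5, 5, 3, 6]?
Use y[k] = Σ_i a[i]·b[k-i] at k=7. y[7] = 2×6 = 12

12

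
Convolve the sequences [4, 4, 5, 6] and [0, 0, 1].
y[0] = 4×0 = 0; y[1] = 4×0 + 4×0 = 0; y[2] = 4×1 + 4×0 + 5×0 = 4; y[3] = 4×1 + 5×0 + 6×0 = 4; y[4] = 5×1 + 6×0 = 5; y[5] = 6×1 = 6

[0, 0, 4, 4, 5, 6]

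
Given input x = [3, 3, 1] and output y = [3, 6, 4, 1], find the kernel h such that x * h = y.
Output length 4 = len(x) + len(h) - 1 ⇒ len(h) = 2. Solve h forward using h[k] = (y[k] - Σ_{i≥1} x[i]·h[k-i]) / x[0]: h[0] = y[0] / x[0] = 3 / 3 = 1; h[1] = (y[1] - 3×1) / x[0] = (6 - 3×1) / 3 = 1. So h = [1, 1]. Forward-check [3, 3, 1] * [1, 1]: y[0] = 3×1 = 3; y[1] = 3×1 + 3×1 = 6; y[2] = 3×1 + 1×1 = 4; y[3] = 1×1 = 1 → [3, 6, 4, 1] ✓

[1, 1]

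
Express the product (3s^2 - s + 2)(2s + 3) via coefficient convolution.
Ascending coefficients: a = [2, -1, 3], b = [3, 2]. c[0] = 2×3 = 6; c[1] = 2×2 + -1×3 = 1; c[2] = -1×2 + 3×3 = 7; c[3] = 3×2 = 6. Result coefficients: [6, 1, 7, 6] → 6s^3 + 7s^2 + s + 6

6s^3 + 7s^2 + s + 6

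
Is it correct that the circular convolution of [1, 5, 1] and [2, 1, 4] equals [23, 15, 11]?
Recompute circular convolution of [1, 5, 1] and [2, 1, 4]: y[0] = 1×2 + 5×4 + 1×1 = 23; y[1] = 1×1 + 5×2 + 1×4 = 15; y[2] = 1×4 + 5×1 + 1×2 = 11 → [23, 15, 11]. Given [23, 15, 11] matches, so answer: Yes

Yes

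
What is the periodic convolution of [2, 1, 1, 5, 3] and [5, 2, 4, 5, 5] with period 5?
Use y[k] = Σ_j u[j]·v[(k-j) mod 5]. y[0] = 2×5 + 1×5 + 1×5 + 5×4 + 3×2 = 46; y[1] = 2×2 + 1×5 + 1×5 + 5×5 + 3×4 = 51; y[2] = 2×4 + 1×2 + 1×5 + 5×5 + 3×5 = 55; y[3] = 2×5 + 1×4 + 1×2 + 5×5 + 3×5 = 56; y[4] = 2×5 + 1×5 + 1×4 + 5×2 + 3×5 = 44. Result: [46, 51, 55, 56, 44]

[46, 51, 55, 56, 44]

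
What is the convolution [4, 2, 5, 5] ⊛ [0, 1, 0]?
y[0] = 4×0 = 0; y[1] = 4×1 + 2×0 = 4; y[2] = 4×0 + 2×1 + 5×0 = 2; y[3] = 2×0 + 5×1 + 5×0 = 5; y[4] = 5×0 + 5×1 = 5; y[5] = 5×0 = 0

[0, 4, 2, 5, 5, 0]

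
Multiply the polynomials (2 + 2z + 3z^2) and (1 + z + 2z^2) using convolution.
Ascending coefficients: a = [2, 2, 3], b = [1, 1, 2]. c[0] = 2×1 = 2; c[1] = 2×1 + 2×1 = 4; c[2] = 2×2 + 2×1 + 3×1 = 9; c[3] = 2×2 + 3×1 = 7; c[4] = 3×2 = 6. Result coefficients: [2, 4, 9, 7, 6] → 2 + 4z + 9z^2 + 7z^3 + 6z^4

2 + 4z + 9z^2 + 7z^3 + 6z^4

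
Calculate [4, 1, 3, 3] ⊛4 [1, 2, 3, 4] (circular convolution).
Use y[k] = Σ_j u[j]·v[(k-j) mod 4]. y[0] = 4×1 + 1×4 + 3×3 + 3×2 = 23; y[1] = 4×2 + 1×1 + 3×4 + 3×3 = 30; y[2] = 4×3 + 1×2 + 3×1 + 3×4 = 29; y[3] = 4×4 + 1×3 + 3×2 + 3×1 = 28. Result: [23, 30, 29, 28]

[23, 30, 29, 28]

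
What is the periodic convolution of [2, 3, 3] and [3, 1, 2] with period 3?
Use y[k] = Σ_j a[j]·b[(k-j) mod 3]. y[0] = 2×3 + 3×2 + 3×1 = 15; y[1] = 2×1 + 3×3 + 3×2 = 17; y[2] = 2×2 + 3×1 + 3×3 = 16. Result: [15, 17, 16]

[15, 17, 16]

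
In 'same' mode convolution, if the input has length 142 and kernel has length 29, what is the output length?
'Same' mode returns an output with the same length as the input: 142

142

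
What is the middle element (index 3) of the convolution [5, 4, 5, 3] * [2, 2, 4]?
Use y[k] = Σ_i a[i]·b[k-i] at k=3. y[3] = 4×4 + 5×2 + 3×2 = 32

32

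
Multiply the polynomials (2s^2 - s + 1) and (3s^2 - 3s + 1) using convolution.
Ascending coefficients: a = [1, -1, 2], b = [1, -3, 3]. c[0] = 1×1 = 1; c[1] = 1×-3 + -1×1 = -4; c[2] = 1×3 + -1×-3 + 2×1 = 8; c[3] = -1×3 + 2×-3 = -9; c[4] = 2×3 = 6. Result coefficients: [1, -4, 8, -9, 6] → 6s^4 - 9s^3 + 8s^2 - 4s + 1

6s^4 - 9s^3 + 8s^2 - 4s + 1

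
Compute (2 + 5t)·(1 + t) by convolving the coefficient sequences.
Ascending coefficients: a = [2, 5], b = [1, 1]. c[0] = 2×1 = 2; c[1] = 2×1 + 5×1 = 7; c[2] = 5×1 = 5. Result coefficients: [2, 7, 5] → 2 + 7t + 5t^2

2 + 7t + 5t^2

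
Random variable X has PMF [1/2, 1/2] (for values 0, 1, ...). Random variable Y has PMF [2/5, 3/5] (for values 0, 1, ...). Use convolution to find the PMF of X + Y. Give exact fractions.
P(X+Y=k) = Σ_i P(X=i)·P(Y=k-i) — a convolution of [1/2, 1/2] and [2/5, 3/5]. P(X+Y=0) = (1/2)×(2/5) = 1/5; P(X+Y=1) = (1/2)×(3/5) + (1/2)×(2/5) = 3/10 + 1/5 = 1/2; P(X+Y=2) = (1/2)×(3/5) = 3/10. PMF: [1/5, 1/2, 3/10] (sums to 1 ✓)

[1/5, 1/2, 3/10]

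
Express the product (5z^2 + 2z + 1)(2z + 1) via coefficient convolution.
Ascending coefficients: a = [1, 2, 5], b = [1, 2]. c[0] = 1×1 = 1; c[1] = 1×2 + 2×1 = 4; c[2] = 2×2 + 5×1 = 9; c[3] = 5×2 = 10. Result coefficients: [1, 4, 9, 10] → 10z^3 + 9z^2 + 4z + 1

10z^3 + 9z^2 + 4z + 1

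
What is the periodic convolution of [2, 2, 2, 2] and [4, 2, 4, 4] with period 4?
Use y[k] = Σ_j u[j]·v[(k-j) mod 4]. y[0] = 2×4 + 2×4 + 2×4 + 2×2 = 28; y[1] = 2×2 + 2×4 + 2×4 + 2×4 = 28; y[2] = 2×4 + 2×2 + 2×4 + 2×4 = 28; y[3] = 2×4 + 2×4 + 2×2 + 2×4 = 28. Result: [28, 28, 28, 28]

[28, 28, 28, 28]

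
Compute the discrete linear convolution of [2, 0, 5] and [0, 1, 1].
y[0] = 2×0 = 0; y[1] = 2×1 + 0×0 = 2; y[2] = 2×1 + 0×1 + 5×0 = 2; y[3] = 0×1 + 5×1 = 5; y[4] = 5×1 = 5

[0, 2, 2, 5, 5]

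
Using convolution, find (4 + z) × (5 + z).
Ascending coefficients: a = [4, 1], b = [5, 1]. c[0] = 4×5 = 20; c[1] = 4×1 + 1×5 = 9; c[2] = 1×1 = 1. Result coefficients: [20, 9, 1] → 20 + 9z + z^2

20 + 9z + z^2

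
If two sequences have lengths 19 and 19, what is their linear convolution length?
Linear/full convolution length: m + n - 1 = 19 + 19 - 1 = 37

37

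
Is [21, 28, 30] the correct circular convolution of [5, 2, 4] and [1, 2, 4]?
Recompute circular convolution of [5, 2, 4] and [1, 2, 4]: y[0] = 5×1 + 2×4 + 4×2 = 21; y[1] = 5×2 + 2×1 + 4×4 = 28; y[2] = 5×4 + 2×2 + 4×1 = 28 → [21, 28, 28]. Compare to given [21, 28, 30]: they differ at index 2: given 30, correct 28, so answer: No

No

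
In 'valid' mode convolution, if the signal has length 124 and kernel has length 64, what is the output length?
'Valid' mode counts only positions where the kernel fully overlaps the signal: m - n + 1 = 124 - 64 + 1 = 61

61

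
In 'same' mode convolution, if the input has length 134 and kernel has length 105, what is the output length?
'Same' mode returns an output with the same length as the input: 134

134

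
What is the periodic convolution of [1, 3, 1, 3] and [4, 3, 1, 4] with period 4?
Use y[k] = Σ_j x[j]·h[(k-j) mod 4]. y[0] = 1×4 + 3×4 + 1×1 + 3×3 = 26; y[1] = 1×3 + 3×4 + 1×4 + 3×1 = 22; y[2] = 1×1 + 3×3 + 1×4 + 3×4 = 26; y[3] = 1×4 + 3×1 + 1×3 + 3×4 = 22. Result: [26, 22, 26, 22]

[26, 22, 26, 22]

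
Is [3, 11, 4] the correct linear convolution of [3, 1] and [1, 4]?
Recompute linear convolution of [3, 1] and [1, 4]: y[0] = 3×1 = 3; y[1] = 3×4 + 1×1 = 13; y[2] = 1×4 = 4 → [3, 13, 4]. Compare to given [3, 11, 4]: they differ at index 1: given 11, correct 13, so answer: No

No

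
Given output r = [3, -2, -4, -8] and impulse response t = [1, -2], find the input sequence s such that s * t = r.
Deconvolve r=[3, -2, -4, -8] by t=[1, -2]. Since t[0]=1, solve forward: s[0] = r[0] / 1 = 3; s[1] = (r[1] - 3×-2) / 1 = 4; s[2] = (r[2] - 4×-2) / 1 = 4. So s = [3, 4, 4]. Check by forward convolution: r[0] = 3×1 = 3; r[1] = 3×-2 + 4×1 = -2; r[2] = 4×-2 + 4×1 = -4; r[3] = 4×-2 = -8

[3, 4, 4]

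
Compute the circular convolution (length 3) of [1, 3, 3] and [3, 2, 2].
Use y[k] = Σ_j s[j]·t[(k-j) mod 3]. y[0] = 1×3 + 3×2 + 3×2 = 15; y[1] = 1×2 + 3×3 + 3×2 = 17; y[2] = 1×2 + 3×2 + 3×3 = 17. Result: [15, 17, 17]

[15, 17, 17]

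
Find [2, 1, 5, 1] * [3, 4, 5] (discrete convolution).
y[0] = 2×3 = 6; y[1] = 2×4 + 1×3 = 11; y[2] = 2×5 + 1×4 + 5×3 = 29; y[3] = 1×5 + 5×4 + 1×3 = 28; y[4] = 5×5 + 1×4 = 29; y[5] = 1×5 = 5

[6, 11, 29, 28, 29, 5]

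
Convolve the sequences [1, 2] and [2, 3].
y[0] = 1×2 = 2; y[1] = 1×3 + 2×2 = 7; y[2] = 2×3 = 6

[2, 7, 6]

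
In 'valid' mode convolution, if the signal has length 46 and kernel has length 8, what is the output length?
'Valid' mode counts only positions where the kernel fully overlaps the signal: m - n + 1 = 46 - 8 + 1 = 39

39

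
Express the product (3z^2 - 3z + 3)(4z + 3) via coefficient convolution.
Ascending coefficients: a = [3, -3, 3], b = [3, 4]. c[0] = 3×3 = 9; c[1] = 3×4 + -3×3 = 3; c[2] = -3×4 + 3×3 = -3; c[3] = 3×4 = 12. Result coefficients: [9, 3, -3, 12] → 12z^3 - 3z^2 + 3z + 9

12z^3 - 3z^2 + 3z + 9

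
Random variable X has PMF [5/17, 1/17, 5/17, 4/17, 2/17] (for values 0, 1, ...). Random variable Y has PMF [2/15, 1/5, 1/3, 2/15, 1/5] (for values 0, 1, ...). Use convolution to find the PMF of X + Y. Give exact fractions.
P(X+Y=k) = Σ_i P(X=i)·P(Y=k-i) — a convolution of [5/17, 1/17, 5/17, 4/17, 2/17] and [2/15, 1/5, 1/3, 2/15, 1/5]. P(X+Y=0) = (5/17)×(2/15) = 2/51; P(X+Y=1) = (5/17)×(1/5) + (1/17)×(2/15) = 1/17 + 2/255 = 1/15; P(X+Y=2) = (5/17)×(1/3) + (1/17)×(1/5) + (5/17)×(2/15) = 5/51 + 1/85 + 2/51 = 38/255; P(X+Y=3) = (5/17)×(2/15) + (1/17)×(1/3) + (5/17)×(1/5) + (4/17)×(2/15) = 2/51 + 1/51 + 1/17 + 8/255 = 38/255; P(X+Y=4) = (5/17)×(1/5) + (1/17)×(2/15) + (5/17)×(1/3) + (4/17)×(1/5) + (2/17)×(2/15) = 1/17 + 2/255 + 5/51 + 4/85 + 4/255 = 58/255; P(X+Y=5) = (1/17)×(1/5) + (5/17)×(2/15) + (4/17)×(1/3) + (2/17)×(1/5) = 1/85 + 2/51 + 4/51 + 2/85 = 13/85; P(X+Y=6) = (5/17)×(1/5) + (4/17)×(2/15) + (2/17)×(1/3) = 1/17 + 8/255 + 2/51 = 11/85; P(X+Y=7) = (4/17)×(1/5) + (2/17)×(2/15) = 4/85 + 4/255 = 16/255; P(X+Y=8) = (2/17)×(1/5) = 2/85. PMF: [2/51, 1/15, 38/255, 38/255, 58/255, 13/85, 11/85, 16/255, 2/85] (sums to 1 ✓)

[2/51, 1/15, 38/255, 38/255, 58/255, 13/85, 11/85, 16/255, 2/85]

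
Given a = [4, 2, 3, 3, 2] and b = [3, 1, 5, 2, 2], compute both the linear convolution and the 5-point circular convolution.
Linear: y_lin[0] = 4×3 = 12; y_lin[1] = 4×1 + 2×3 = 10; y_lin[2] = 4×5 + 2×1 + 3×3 = 31; y_lin[3] = 4×2 + 2×5 + 3×1 + 3×3 = 30; y_lin[4] = 4×2 + 2×2 + 3×5 + 3×1 + 2×3 = 36; y_lin[5] = 2×2 + 3×2 + 3×5 + 2×1 = 27; y_lin[6] = 3×2 + 3×2 + 2×5 = 22; y_lin[7] = 3×2 + 2×2 = 10; y_lin[8] = 2×2 = 4 → [12, 10, 31, 30, 36, 27, 22, 10, 4]. Circular (length 5): y[0] = 4×3 + 2×2 + 3×2 + 3×5 + 2×1 = 39; y[1] = 4×1 + 2×3 + 3×2 + 3×2 + 2×5 = 32; y[2] = 4×5 + 2×1 + 3×3 + 3×2 + 2×2 = 41; y[3] = 4×2 + 2×5 + 3×1 + 3×3 + 2×2 = 34; y[4] = 4×2 + 2×2 + 3×5 + 3×1 + 2×3 = 36 → [39, 32, 41, 34, 36]

Linear: [12, 10, 31, 30, 36, 27, 22, 10, 4], Circular: [39, 32, 41, 34, 36]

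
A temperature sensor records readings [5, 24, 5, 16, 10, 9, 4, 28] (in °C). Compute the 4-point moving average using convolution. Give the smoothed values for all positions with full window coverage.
4-point moving average kernel = [1, 1, 1, 1]. Apply in 'valid' mode (full window coverage): avg[0] = (5 + 24 + 5 + 16) / 4 = 12.5; avg[1] = (24 + 5 + 16 + 10) / 4 = 13.75; avg[2] = (5 + 16 + 10 + 9) / 4 = 10.0; avg[3] = (16 + 10 + 9 + 4) / 4 = 9.75; avg[4] = (10 + 9 + 4 + 28) / 4 = 12.75. Smoothed values: [12.5, 13.75, 10.0, 9.75, 12.75]

[12.5, 13.75, 10.0, 9.75, 12.75]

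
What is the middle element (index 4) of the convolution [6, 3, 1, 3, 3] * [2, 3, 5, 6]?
Use y[k] = Σ_i a[i]·b[k-i] at k=4. y[4] = 3×6 + 1×5 + 3×3 + 3×2 = 38

38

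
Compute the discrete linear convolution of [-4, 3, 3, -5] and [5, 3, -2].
y[0] = -4×5 = -20; y[1] = -4×3 + 3×5 = 3; y[2] = -4×-2 + 3×3 + 3×5 = 32; y[3] = 3×-2 + 3×3 + -5×5 = -22; y[4] = 3×-2 + -5×3 = -21; y[5] = -5×-2 = 10

[-20, 3, 32, -22, -21, 10]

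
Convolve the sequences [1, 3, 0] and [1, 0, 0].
y[0] = 1×1 = 1; y[1] = 1×0 + 3×1 = 3; y[2] = 1×0 + 3×0 + 0×1 = 0; y[3] = 3×0 + 0×0 = 0; y[4] = 0×0 = 0

[1, 3, 0, 0, 0]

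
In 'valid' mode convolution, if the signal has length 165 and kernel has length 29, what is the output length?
'Valid' mode counts only positions where the kernel fully overlaps the signal: m - n + 1 = 165 - 29 + 1 = 137

137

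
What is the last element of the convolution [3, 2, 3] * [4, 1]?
Use y[k] = Σ_i a[i]·b[k-i] at k=3. y[3] = 3×1 = 3

3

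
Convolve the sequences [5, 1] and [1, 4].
y[0] = 5×1 = 5; y[1] = 5×4 + 1×1 = 21; y[2] = 1×4 = 4

[5, 21, 4]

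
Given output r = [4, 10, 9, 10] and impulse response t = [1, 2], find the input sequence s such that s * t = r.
Deconvolve r=[4, 10, 9, 10] by t=[1, 2]. Since t[0]=1, solve forward: s[0] = r[0] / 1 = 4; s[1] = (r[1] - 4×2) / 1 = 2; s[2] = (r[2] - 2×2) / 1 = 5. So s = [4, 2, 5]. Check by forward convolution: r[0] = 4×1 = 4; r[1] = 4×2 + 2×1 = 10; r[2] = 2×2 + 5×1 = 9; r[3] = 5×2 = 10

[4, 2, 5]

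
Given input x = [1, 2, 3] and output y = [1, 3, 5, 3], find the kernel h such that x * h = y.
Output length 4 = len(x) + len(h) - 1 ⇒ len(h) = 2. Solve h forward using h[k] = (y[k] - Σ_{i≥1} x[i]·h[k-i]) / x[0]: h[0] = y[0] / x[0] = 1 / 1 = 1; h[1] = (y[1] - 2×1) / x[0] = (3 - 2×1) / 1 = 1. So h = [1, 1]. Forward-check [1, 2, 3] * [1, 1]: y[0] = 1×1 = 1; y[1] = 1×1 + 2×1 = 3; y[2] = 2×1 + 3×1 = 5; y[3] = 3×1 = 3 → [1, 3, 5, 3] ✓

[1, 1]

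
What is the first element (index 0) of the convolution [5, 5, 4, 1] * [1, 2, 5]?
Use y[k] = Σ_i a[i]·b[k-i] at k=0. y[0] = 5×1 = 5

5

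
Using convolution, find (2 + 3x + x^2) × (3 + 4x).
Ascending coefficients: a = [2, 3, 1], b = [3, 4]. c[0] = 2×3 = 6; c[1] = 2×4 + 3×3 = 17; c[2] = 3×4 + 1×3 = 15; c[3] = 1×4 = 4. Result coefficients: [6, 17, 15, 4] → 6 + 17x + 15x^2 + 4x^3

6 + 17x + 15x^2 + 4x^3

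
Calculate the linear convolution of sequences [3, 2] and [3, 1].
y[0] = 3×3 = 9; y[1] = 3×1 + 2×3 = 9; y[2] = 2×1 = 2

[9, 9, 2]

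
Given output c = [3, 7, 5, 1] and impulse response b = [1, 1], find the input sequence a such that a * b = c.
Deconvolve c=[3, 7, 5, 1] by b=[1, 1]. Since b[0]=1, solve forward: a[0] = c[0] / 1 = 3; a[1] = (c[1] - 3×1) / 1 = 4; a[2] = (c[2] - 4×1) / 1 = 1. So a = [3, 4, 1]. Check by forward convolution: c[0] = 3×1 = 3; c[1] = 3×1 + 4×1 = 7; c[2] = 4×1 + 1×1 = 5; c[3] = 1×1 = 1

[3, 4, 1]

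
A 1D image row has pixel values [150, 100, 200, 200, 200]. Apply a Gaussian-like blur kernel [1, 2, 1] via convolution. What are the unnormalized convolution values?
Convolve image row [150, 100, 200, 200, 200] with kernel [1, 2, 1]: y[0] = 150×1 = 150; y[1] = 150×2 + 100×1 = 400; y[2] = 150×1 + 100×2 + 200×1 = 550; y[3] = 100×1 + 200×2 + 200×1 = 700; y[4] = 200×1 + 200×2 + 200×1 = 800; y[5] = 200×1 + 200×2 = 600; y[6] = 200×1 = 200 → [150, 400, 550, 700, 800, 600, 200]. Normalization factor = sum(kernel) = 4.

[150, 400, 550, 700, 800, 600, 200]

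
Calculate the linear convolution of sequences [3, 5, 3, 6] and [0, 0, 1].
y[0] = 3×0 = 0; y[1] = 3×0 + 5×0 = 0; y[2] = 3×1 + 5×0 + 3×0 = 3; y[3] = 5×1 + 3×0 + 6×0 = 5; y[4] = 3×1 + 6×0 = 3; y[5] = 6×1 = 6

[0, 0, 3, 5, 3, 6]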